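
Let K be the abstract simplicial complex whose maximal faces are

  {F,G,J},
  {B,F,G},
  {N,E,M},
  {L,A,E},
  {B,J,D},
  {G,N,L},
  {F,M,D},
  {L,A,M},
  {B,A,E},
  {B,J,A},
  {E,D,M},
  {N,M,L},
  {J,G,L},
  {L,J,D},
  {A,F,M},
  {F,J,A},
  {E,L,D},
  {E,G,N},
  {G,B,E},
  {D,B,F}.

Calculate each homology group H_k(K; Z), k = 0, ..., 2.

H_0 = Z,  H_1 = Z ⊕ Z_2,  H_2 = 0.

Take the total order A < B < D < E < F < G < J < L < M < N on the vertex set. Then K (dimension 2) consists of the simplices:

  0-simplices (10): A, B, D, E, F, G, J, L, M, N
  1-simplices (30): AB, AE, AF, AJ, AL, AM, BD, BE, BF, BG, BJ, DE, DF, DJ, DL, DM, EG, EL, EM, EN, FG, FJ, FM, GJ, GL, GN, JL, LM, LN, MN
  2-simplices (20): ABE, ABJ, AEL, AFJ, AFM, ALM, BDF, BDJ, BEG, BFG, DEL, DEM, DFM, DJL, EGN, EMN, FGJ, GJL, GLN, LMN

Hence C_0 ≅ Z^10, C_1 ≅ Z^30, C_2 ≅ Z^20.

The boundary map ∂_1: C_1 → C_0 maps an edge to its endpoints' difference, ∂[p,q] = q − p. For instance
  ∂AJ = J − A.
The resulting 10×30 matrix has rank 9, and its Smith normal form has invariant factors (1,1,1,1,1,1,1,1,1).

The boundary map ∂_2: C_2 → C_1 sends each 2-simplex [p,q,r] to [q,r] − [p,r] + [p,q]. For instance
  ∂AEL = EL − AL + AE,
  ∂BDJ = DJ − BJ + BD.
The resulting 30×20 matrix has rank 20, and its Smith normal form has invariant factors (1,1,1,1,1,1,1,1,1,1,1,1,1,1,1,1,1,1,1,2).

From H_k ≅ ker(∂_k) / im(∂_{k+1}) we obtain:

  H_0: rank C_0 − rank ∂_1 = 10 − 9 = 1, and the invariant factors of ∂_1 are all 1, so H_0 ≅ Z.
  H_1: rank ker ∂_1 − rank ∂_2 = (30 − 9) − 20 = 1, and ∂_2 has invariant factor 2 > 1, so H_1 ≅ Z ⊕ Z_2.
  H_2: rank ker ∂_2 − rank ∂_3 = (20 − 20) − 0 = 0, and there is no ∂_3, so H_2 ≅ 0.

(K is a triangulation of the Klein bottle.)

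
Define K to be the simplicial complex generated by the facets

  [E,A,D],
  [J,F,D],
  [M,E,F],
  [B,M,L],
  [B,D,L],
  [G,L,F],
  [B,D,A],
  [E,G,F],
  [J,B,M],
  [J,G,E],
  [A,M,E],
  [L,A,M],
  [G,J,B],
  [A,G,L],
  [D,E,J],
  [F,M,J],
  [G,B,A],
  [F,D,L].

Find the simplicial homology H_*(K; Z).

H_0 = Z,  H_1 = Z ⊕ Z/2,  H_2 = 0.

K has 9 vertices, 27 edges, 18 triangles.
rank ∂_0 = 0, rank ∂_1 = 8 ⇒ b_0 = 9 − 0 − 8 = 1; all invariant factors of ∂_1 are 1 so no torsion. So H_0 = Z.
rank ∂_1 = 8, rank ∂_2 = 18 ⇒ b_1 = 27 − 8 − 18 = 1; ∂_2 has invariant factor(s) [2] giving torsion. So H_1 = Z ⊕ Z/2.
rank ∂_2 = 18, rank ∂_3 = 0 ⇒ b_2 = 18 − 18 − 0 = 0. So H_2 = 0.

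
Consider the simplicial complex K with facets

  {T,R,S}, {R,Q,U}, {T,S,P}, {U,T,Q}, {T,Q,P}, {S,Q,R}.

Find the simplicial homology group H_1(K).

Take the total order P < Q < R < S < T < U on the vertex set. Then K (dimension 2) consists of the simplices:

  0-simplices (6): P, Q, R, S, T, U
  1-simplices (12): PQ, PS, PT, QR, QS, QT, QU, RS, RT, RU, ST, TU
  2-simplices (6): PQT, PST, QRS, QRU, QTU, RST

giving chain groups C_0 ≅ Z^6, C_1 ≅ Z^12, C_2 ≅ Z^6.

Boundary ∂_1: C_1 → C_0 sends each edge [p,q] (with p < q) to q − p. For instance
  ∂RS = S − R.
The 6×12 boundary matrix has rank 5 and Smith normal form diag(1,1,1,1,1).

The boundary map ∂_2: C_2 → C_1 acts by ∂[p,q,r] = [q,r] − [p,r] + [p,q]. For instance
  ∂QRU = RU − QU + QR,
  ∂RST = ST − RT + RS.
As a 12×6 matrix over Z this has rank 6, with invariant factors (1,1,1,1,1,1).

Computing H_k = (kernel of ∂_k) / (image of ∂_{k+1}):

  H_1: rank ker ∂_1 − rank ∂_2 = (12 − 5) − 6 = 1, and the invariant factors of ∂_2 are all 1, so H_1 = Z.

(K is a triangulation of the cylinder S^1 x I.)

H_1 ≅ Z.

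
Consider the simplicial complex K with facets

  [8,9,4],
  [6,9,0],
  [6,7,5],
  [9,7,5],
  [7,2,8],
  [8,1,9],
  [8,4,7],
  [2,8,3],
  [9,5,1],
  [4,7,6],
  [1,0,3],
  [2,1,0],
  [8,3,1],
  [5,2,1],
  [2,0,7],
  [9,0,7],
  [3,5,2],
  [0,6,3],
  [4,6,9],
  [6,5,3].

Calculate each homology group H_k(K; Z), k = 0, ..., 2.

K has 10 vertices, 30 edges, 20 triangles.
rank ∂_0 = 0, rank ∂_1 = 9 ⇒ b_0 = 10 − 0 − 9 = 1; all invariant factors of ∂_1 are 1 so no torsion. So H_0 = Z.
rank ∂_1 = 9, rank ∂_2 = 20 ⇒ b_1 = 30 − 9 − 20 = 1; ∂_2 has invariant factor(s) [2] giving torsion. So H_1 = Z ⊕ Z_2.
rank ∂_2 = 20, rank ∂_3 = 0 ⇒ b_2 = 20 − 20 − 0 = 0. So H_2 = 0.

H_0 = Z,  H_1 = Z ⊕ Z_2,  H_2 = 0.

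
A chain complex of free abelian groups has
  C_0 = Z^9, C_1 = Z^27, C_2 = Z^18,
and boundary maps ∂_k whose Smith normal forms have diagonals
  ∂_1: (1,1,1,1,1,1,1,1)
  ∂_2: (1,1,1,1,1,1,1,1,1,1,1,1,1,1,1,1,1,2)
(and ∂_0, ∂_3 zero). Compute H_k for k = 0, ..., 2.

H_0: b_0 = 9 − 0 − 8 = 1; torsion from ∂_1 factors > 1: none. So H_0 = Z.
H_1: b_1 = 27 − 8 − 18 = 1; torsion from ∂_2 factors > 1: [2]. So H_1 = Z ⊕ Z/2.
H_2: b_2 = 18 − 18 − 0 = 0; torsion from ∂_3 factors > 1: none. So H_2 = 0.

H_0 = Z,  H_1 = Z ⊕ Z/2,  H_2 = 0.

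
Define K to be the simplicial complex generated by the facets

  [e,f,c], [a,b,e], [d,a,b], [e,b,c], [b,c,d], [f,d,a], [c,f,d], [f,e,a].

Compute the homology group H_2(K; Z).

H_2 ≅ Z.

Fix the vertex order a < b < c < d < e < f and write every simplex with vertices in increasing order. Then dim K = 2 and the simplices of K are:

  0-simplices (6): a, b, c, d, e, f
  1-simplices (12): ab, ad, ae, af, bc, bd, be, cd, ce, cf, df, ef
  2-simplices (8): abd, abe, adf, aef, bcd, bce, cdf, cef

Hence C_0 ≅ Z^6, C_1 ≅ Z^12, C_2 ≅ Z^8.

∂_1: C_1 → C_0 is given by ∂[p,q] = [q] − [p]. For instance
  ∂bd = d − b.
As a 6×12 matrix over Z this has rank 5, with invariant factors (1,1,1,1,1).

Boundary ∂_2: C_2 → C_1 sends each 2-simplex [p,q,r] to [q,r] − [p,r] + [p,q]. For instance
  ∂cef = ef − cf + ce,
  ∂aef = ef − af + ae.
As a 12×8 matrix over Z this has rank 7, with invariant factors (1,1,1,1,1,1,1).

Computing H_k = (kernel of ∂_k) / (image of ∂_{k+1}):

  H_2: rank ker ∂_2 − rank ∂_3 = (8 − 7) − 0 = 1, and there is no ∂_3, so H_2 = Z.

(K is a triangulation of the 2-sphere S^2.)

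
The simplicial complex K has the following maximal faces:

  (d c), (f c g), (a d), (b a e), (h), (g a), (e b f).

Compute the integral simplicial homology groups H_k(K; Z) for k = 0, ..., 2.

We work with the vertex ordering a < b < c < d < e < f < g < h. The simplices of K, each written with vertices in increasing order, are:

  0-simplices (8): a, b, c, d, e, f, g, h
  1-simplices (11): ab, ad, ae, ag, be, bf, cd, cf, cg, ef, fg
  2-simplices (3): abe, bef, cfg

giving chain groups C_0 ≅ Z^8, C_1 ≅ Z^11, C_2 ≅ Z^3.

Boundary ∂_1: C_1 → C_0 is given by ∂[p,q] = [q] − [p]. For instance
  ∂be = e − b.
The resulting 8×11 matrix has rank 6, and its Smith normal form has invariant factors (1,1,1,1,1,1).

∂_2: C_2 → C_1 acts by ∂[p,q,r] = [q,r] − [p,r] + [p,q]. For instance
  ∂bef = ef − bf + be,
  ∂cfg = fg − cg + cf.
This gives a 11×3 integer matrix of rank 3; reducing to Smith normal form yields diagonal entries (1,1,1).

From H_k ≅ ker(∂_k) / im(∂_{k+1}) we obtain:

  H_0: rank C_0 − rank ∂_1 = 8 − 6 = 2, and the invariant factors of ∂_1 are all 1, so H_0 ≅ Z^2.
  H_1: rank ker ∂_1 − rank ∂_2 = (11 − 6) − 3 = 2, and the invariant factors of ∂_2 are all 1, so H_1 ≅ Z^2.
  H_2: rank ker ∂_2 − rank ∂_3 = (3 − 3) − 0 = 0, and there is no ∂_3, so H_2 ≅ 0.

H_0 = Z^2,  H_1 = Z^2,  H_2 = 0.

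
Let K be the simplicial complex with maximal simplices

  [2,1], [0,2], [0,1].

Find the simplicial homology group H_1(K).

Fix the vertex order 0 < 1 < 2 and write every simplex with vertices in increasing order. Then dim K = 1 and the simplices of K are:

  0-simplices (3): [0], [1], [2]
  1-simplices (3): [0,1], [0,2], [1,2]

so the chain groups are C_0 ≅ Z^3, C_1 ≅ Z^3.

The boundary map ∂_1: C_1 → C_0 sends each edge [p,q] (with p < q) to q − p.
This gives a 3×3 integer matrix of rank 2; reducing to Smith normal form yields diagonal entries (1,1).

From H_k ≅ ker(∂_k) / im(∂_{k+1}) we obtain:

  H_1: rank ker ∂_1 − rank ∂_2 = (3 − 2) − 0 = 1, and there is no ∂_2, so H_1 = Z.

H_1 = Z.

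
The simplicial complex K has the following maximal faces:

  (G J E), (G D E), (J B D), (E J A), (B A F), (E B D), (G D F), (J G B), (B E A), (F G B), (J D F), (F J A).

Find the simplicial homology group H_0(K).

Take the total order A < B < D < E < F < G < J on the vertex set. Then K (dimension 2) consists of the simplices:

  0-simplices (7): A, B, D, E, F, G, J
  1-simplices (18): AB, AE, AF, AJ, BD, BE, BF, BG, BJ, DE, DF, DG, DJ, EG, EJ, FG, FJ, GJ
  2-simplices (12): ABE, ABF, AEJ, AFJ, BDE, BDJ, BFG, BGJ, DEG, DFG, DFJ, EGJ

Hence C_0 ≅ Z^7, C_1 ≅ Z^18, C_2 ≅ Z^12.

∂_1: C_1 → C_0 maps an edge to its endpoints' difference, ∂[p,q] = q − p. For instance
  ∂FG = G − F.
The 7×18 boundary matrix has rank 6 and Smith normal form diag(1,1,1,1,1,1).

The boundary map ∂_2: C_2 → C_1 maps a triangle to the signed sum of its edges. For instance
  ∂BFG = FG − BG + BF,
  ∂AEJ = EJ − AJ + AE.
As a 18×12 matrix over Z this has rank 12, with invariant factors (1,1,1,1,1,1,1,1,1,1,1,2).

From H_k ≅ ker(∂_k) / im(∂_{k+1}) we obtain:

  H_0: rank C_0 − rank ∂_1 = 7 − 6 = 1, and the invariant factors of ∂_1 are all 1, so H_0 ≅ Z.

H_0 ≅ Z.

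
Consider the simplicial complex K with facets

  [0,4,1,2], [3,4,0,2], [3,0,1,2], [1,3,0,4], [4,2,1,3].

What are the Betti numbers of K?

b_0 = 1, b_1 = 0, b_2 = 0, b_3 = 1.

Order the vertices as 0 < 1 < 2 < 3 < 4. Listing each simplex with vertices in this order, K has dimension 3 with simplices:

  0-simplices (5): [0], [1], [2], [3], [4]
  1-simplices (10): [0,1], [0,2], [0,3], [0,4], [1,2], [1,3], [1,4], [2,3], [2,4], [3,4]
  2-simplices (10): [0,1,2], [0,1,3], [0,1,4], [0,2,3], [0,2,4], [0,3,4], [1,2,3], [1,2,4], [1,3,4], [2,3,4]
  3-simplices (5): [0,1,2,3], [0,1,2,4], [0,1,3,4], [0,2,3,4], [1,2,3,4]

giving chain groups C_0 ≅ Z^5, C_1 ≅ Z^10, C_2 ≅ Z^10, C_3 ≅ Z^5.

Boundary ∂_1: C_1 → C_0 maps an edge to its endpoints' difference, ∂[p,q] = q − p. For instance
  ∂[0,1] = [1] − [0].
The 5×10 boundary matrix has rank 4 and Smith normal form diag(1,1,1,1).

∂_2: C_2 → C_1 acts by ∂[p,q,r] = [q,r] − [p,r] + [p,q]. For instance
  ∂[0,2,4] = [2,4] − [0,4] + [0,2],
  ∂[1,2,3] = [2,3] − [1,3] + [1,2].
As a 10×10 matrix over Z this has rank 6, with invariant factors (1,1,1,1,1,1).

∂_3: C_3 → C_2 sends each 3-simplex σ to the alternating sum Σ_i (−1)^i (σ with its i-th vertex removed). For instance
  ∂[0,2,3,4] = [2,3,4] − [0,3,4] + [0,2,4] − [0,2,3],
  ∂[0,1,2,4] = [1,2,4] − [0,2,4] + [0,1,4] − [0,1,2].
This gives a 10×5 integer matrix of rank 4; reducing to Smith normal form yields diagonal entries (1,1,1,1).

From H_k ≅ ker(∂_k) / im(∂_{k+1}) we obtain:

  H_0: rank C_0 − rank ∂_1 = 5 − 4 = 1, and the invariant factors of ∂_1 are all 1, so H_0 = Z.
  H_1: rank ker ∂_1 − rank ∂_2 = (10 − 4) − 6 = 0, and the invariant factors of ∂_2 are all 1, so H_1 = 0.
  H_2: rank ker ∂_2 − rank ∂_3 = (10 − 6) − 4 = 0, and the invariant factors of ∂_3 are all 1, so H_2 = 0.
  H_3: rank ker ∂_3 − rank ∂_4 = (5 − 4) − 0 = 1, and there is no ∂_4, so H_3 = Z.

Hence the Betti numbers are b_0 = 1, b_1 = 0, b_2 = 0, b_3 = 1.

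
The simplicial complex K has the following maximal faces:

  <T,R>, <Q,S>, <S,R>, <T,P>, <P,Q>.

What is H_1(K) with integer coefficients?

H_1 ≅ Z.

Order the vertices as P < Q < R < S < T. Listing each simplex with vertices in this order, K has dimension 1 with simplices:

  0-simplices (5): P, Q, R, S, T
  1-simplices (5): PQ, PT, QS, RS, RT

Hence C_0 ≅ Z^5, C_1 ≅ Z^5.

The boundary map ∂_1: C_1 → C_0 is given by ∂[p,q] = [q] − [p]. For instance
  ∂RT = T − R.
This gives a 5×5 integer matrix of rank 4; reducing to Smith normal form yields diagonal entries (1,1,1,1).

Computing H_k = (kernel of ∂_k) / (image of ∂_{k+1}):

  H_1: rank ker ∂_1 − rank ∂_2 = (5 − 4) − 0 = 1, and there is no ∂_2, so H_1 ≅ Z.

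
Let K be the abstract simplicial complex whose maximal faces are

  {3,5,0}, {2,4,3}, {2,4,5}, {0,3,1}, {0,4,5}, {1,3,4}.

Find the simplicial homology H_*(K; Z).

H_0 ≅ Z,  H_1 ≅ Z,  H_2 = 0.

K has 6 vertices, 12 edges, 6 triangles.
rank ∂_0 = 0, rank ∂_1 = 5 ⇒ b_0 = 6 − 0 − 5 = 1; all invariant factors of ∂_1 are 1 so no torsion. So H_0 = Z.
rank ∂_1 = 5, rank ∂_2 = 6 ⇒ b_1 = 12 − 5 − 6 = 1; all invariant factors of ∂_2 are 1 so no torsion. So H_1 = Z.
rank ∂_2 = 6, rank ∂_3 = 0 ⇒ b_2 = 6 − 6 − 0 = 0. So H_2 = 0.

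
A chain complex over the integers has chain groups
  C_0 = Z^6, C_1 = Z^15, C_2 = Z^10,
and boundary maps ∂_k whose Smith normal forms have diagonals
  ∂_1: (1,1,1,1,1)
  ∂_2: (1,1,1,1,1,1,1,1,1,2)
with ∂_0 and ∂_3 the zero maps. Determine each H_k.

H_0 = Z,  H_1 = Z/2Z,  H_2 = 0.

H_0: b_0 = 6 − 0 − 5 = 1; torsion from ∂_1 factors > 1: none. So H_0 = Z.
H_1: b_1 = 15 − 5 − 10 = 0; torsion from ∂_2 factors > 1: [2]. So H_1 = Z/2Z.
H_2: b_2 = 10 − 10 − 0 = 0; torsion from ∂_3 factors > 1: none. So H_2 = 0.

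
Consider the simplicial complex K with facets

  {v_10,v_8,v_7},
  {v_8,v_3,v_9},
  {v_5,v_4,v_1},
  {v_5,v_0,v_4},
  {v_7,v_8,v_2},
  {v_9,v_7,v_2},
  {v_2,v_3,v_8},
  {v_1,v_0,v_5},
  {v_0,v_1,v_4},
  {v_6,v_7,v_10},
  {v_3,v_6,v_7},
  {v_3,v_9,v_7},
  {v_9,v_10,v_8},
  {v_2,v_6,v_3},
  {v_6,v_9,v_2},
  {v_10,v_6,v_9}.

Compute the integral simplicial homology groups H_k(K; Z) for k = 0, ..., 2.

K has 11 vertices, 24 edges, 16 triangles.
rank ∂_0 = 0, rank ∂_1 = 9 ⇒ b_0 = 11 − 0 − 9 = 2; all invariant factors of ∂_1 are 1 so no torsion. So H_0 = Z^2.
rank ∂_1 = 9, rank ∂_2 = 15 ⇒ b_1 = 24 − 9 − 15 = 0; ∂_2 has invariant factor(s) [2] giving torsion. So H_1 = Z/2.
rank ∂_2 = 15, rank ∂_3 = 0 ⇒ b_2 = 16 − 15 − 0 = 1. So H_2 = Z.

H_0 = Z^2,  H_1 = Z/2,  H_2 = Z.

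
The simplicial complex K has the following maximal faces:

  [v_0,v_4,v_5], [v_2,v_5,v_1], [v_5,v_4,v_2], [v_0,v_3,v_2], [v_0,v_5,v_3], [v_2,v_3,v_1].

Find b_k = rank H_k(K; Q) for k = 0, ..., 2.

b_0 = 1, b_1 = 1, b_2 = 0.

Order the vertices as v_0 < v_1 < v_2 < v_3 < v_4 < v_5. Listing each simplex with vertices in this order, K has dimension 2 with simplices:

  0-simplices (6): [v_0], [v_1], [v_2], [v_3], [v_4], [v_5]
  1-simplices (12): [v_0,v_2], [v_0,v_3], [v_0,v_4], [v_0,v_5], [v_1,v_2], [v_1,v_3], [v_1,v_5], [v_2,v_3], [v_2,v_4], [v_2,v_5], [v_3,v_5], [v_4,v_5]
  2-simplices (6): [v_0,v_2,v_3], [v_0,v_3,v_5], [v_0,v_4,v_5], [v_1,v_2,v_3], [v_1,v_2,v_5], [v_2,v_4,v_5]

giving chain groups C_0 ≅ Z^6, C_1 ≅ Z^12, C_2 ≅ Z^6.

Boundary ∂_1: C_1 → C_0 maps an edge to its endpoints' difference, ∂[p,q] = q − p. For instance
  ∂[v_1,v_5] = [v_5] − [v_1].
This gives a 6×12 integer matrix of rank 5; reducing to Smith normal form yields diagonal entries (1,1,1,1,1).

Boundary ∂_2: C_2 → C_1 maps a triangle to the signed sum of its edges. For instance
  ∂[v_1,v_2,v_3] = [v_2,v_3] − [v_1,v_3] + [v_1,v_2],
  ∂[v_0,v_2,v_3] = [v_2,v_3] − [v_0,v_3] + [v_0,v_2].
The resulting 12×6 matrix has rank 6, and its Smith normal form has invariant factors (1,1,1,1,1,1).

Now H_k = ker ∂_k / im ∂_{k+1}, so:

  H_0: rank C_0 − rank ∂_1 = 6 − 5 = 1, and the invariant factors of ∂_1 are all 1, so H_0 ≅ Z.
  H_1: rank ker ∂_1 − rank ∂_2 = (12 − 5) − 6 = 1, and the invariant factors of ∂_2 are all 1, so H_1 ≅ Z.
  H_2: rank ker ∂_2 − rank ∂_3 = (6 − 6) − 0 = 0, and there is no ∂_3, so H_2 ≅ 0.

Hence the Betti numbers are b_0 = 1, b_1 = 1, b_2 = 0.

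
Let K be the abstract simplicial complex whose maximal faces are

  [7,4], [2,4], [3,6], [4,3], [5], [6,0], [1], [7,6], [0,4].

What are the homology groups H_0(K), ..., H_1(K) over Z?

H_0 ≅ Z^3,  H_1 ≅ Z^2.

Order the vertices as 0 < 1 < 2 < 3 < 4 < 5 < 6 < 7. Listing each simplex with vertices in this order, K has dimension 1 with simplices:

  0-simplices (8): [0], [1], [2], [3], [4], [5], [6], [7]
  1-simplices (7): [0,4], [0,6], [2,4], [3,4], [3,6], [4,7], [6,7]

Hence C_0 ≅ Z^8, C_1 ≅ Z^7.

The boundary map ∂_1: C_1 → C_0 is given by ∂[p,q] = [q] − [p]. For instance
  ∂[3,4] = [4] − [3].
This gives a 8×7 integer matrix of rank 5; reducing to Smith normal form yields diagonal entries (1,1,1,1,1).

Now H_k = ker ∂_k / im ∂_{k+1}, so:

  H_0: rank C_0 − rank ∂_1 = 8 − 5 = 3, and the invariant factors of ∂_1 are all 1, so H_0 ≅ Z^3.
  H_1: rank ker ∂_1 − rank ∂_2 = (7 − 5) − 0 = 2, and there is no ∂_2, so H_1 ≅ Z^2.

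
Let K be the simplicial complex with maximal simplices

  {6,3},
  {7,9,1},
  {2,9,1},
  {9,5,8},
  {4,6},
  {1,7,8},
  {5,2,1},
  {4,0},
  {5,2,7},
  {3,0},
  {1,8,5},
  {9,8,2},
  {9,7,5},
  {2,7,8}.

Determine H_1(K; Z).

Take the total order 0 < 1 < 2 < 3 < 4 < 5 < 6 < 7 < 8 < 9 on the vertex set. Then K (dimension 2) consists of the simplices:

  0-simplices (10): [0], [1], [2], [3], [4], [5], [6], [7], [8], [9]
  1-simplices (19): [0,3], [0,4], [1,2], [1,5], [1,7], [1,8], [1,9], [2,5], [2,7], [2,8], [2,9], [3,6], [4,6], [5,7], [5,8], [5,9], [7,8], [7,9], [8,9]
  2-simplices (10): [1,2,5], [1,2,9], [1,5,8], [1,7,8], [1,7,9], [2,5,7], [2,7,8], [2,8,9], [5,7,9], [5,8,9]

giving chain groups C_0 ≅ Z^10, C_1 ≅ Z^19, C_2 ≅ Z^10.

The boundary map ∂_1: C_1 → C_0 is given by ∂[p,q] = [q] − [p]. For instance
  ∂[4,6] = [6] − [4].
The resulting 10×19 matrix has rank 8, and its Smith normal form has invariant factors (1,1,1,1,1,1,1,1).

The boundary map ∂_2: C_2 → C_1 sends each 2-simplex [p,q,r] to [q,r] − [p,r] + [p,q]. For instance
  ∂[1,2,5] = [2,5] − [1,5] + [1,2],
  ∂[1,7,9] = [7,9] − [1,9] + [1,7].
The resulting 19×10 matrix has rank 10, and its Smith normal form has invariant factors (1,1,1,1,1,1,1,1,1,2).

From H_k ≅ ker(∂_k) / im(∂_{k+1}) we obtain:

  H_1: rank ker ∂_1 − rank ∂_2 = (19 − 8) − 10 = 1, and ∂_2 has invariant factor 2 > 1, so H_1 = Z ⊕ Z/2Z.

H_1 ≅ Z ⊕ Z/2Z.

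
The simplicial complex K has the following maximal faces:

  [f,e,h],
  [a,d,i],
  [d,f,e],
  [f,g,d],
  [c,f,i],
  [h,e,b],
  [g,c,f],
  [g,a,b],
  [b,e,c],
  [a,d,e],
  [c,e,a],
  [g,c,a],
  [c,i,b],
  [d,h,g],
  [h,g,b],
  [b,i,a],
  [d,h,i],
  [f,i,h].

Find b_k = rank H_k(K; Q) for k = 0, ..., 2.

b_0 = 1, b_1 = 1, b_2 = 0.

We work with the vertex ordering a < b < c < d < e < f < g < h < i. The simplices of K, each written with vertices in increasing order, are:

  0-simplices (9): a, b, c, d, e, f, g, h, i
  1-simplices (27): ab, ac, ad, ae, ag, ai, bc, be, bg, bh, bi, ce, cf, cg, ci, de, df, dg, dh, di, ef, eh, fg, fh, fi, gh, hi
  2-simplices (18): abg, abi, ace, acg, ade, adi, bce, bci, beh, bgh, cfg, cfi, def, dfg, dgh, dhi, efh, fhi

Hence C_0 ≅ Z^9, C_1 ≅ Z^27, C_2 ≅ Z^18.

The boundary map ∂_1: C_1 → C_0 sends each edge [p,q] (with p < q) to q − p. For instance
  ∂bg = g − b.
As a 9×27 matrix over Z this has rank 8, with invariant factors (1,1,1,1,1,1,1,1).

Boundary ∂_2: C_2 → C_1 sends each 2-simplex [p,q,r] to [q,r] − [p,r] + [p,q]. For instance
  ∂cfi = fi − ci + cf,
  ∂def = ef − df + de.
The resulting 27×18 matrix has rank 18, and its Smith normal form has invariant factors (1,1,1,1,1,1,1,1,1,1,1,1,1,1,1,1,1,2).

Reading off H_k = ker ∂_k / im ∂_{k+1}:

  H_0: rank C_0 − rank ∂_1 = 9 − 8 = 1, and the invariant factors of ∂_1 are all 1, so H_0 ≅ Z.
  H_1: rank ker ∂_1 − rank ∂_2 = (27 − 8) − 18 = 1, and ∂_2 has invariant factor 2 > 1, so H_1 ≅ Z ⊕ Z/2.
  H_2: rank ker ∂_2 − rank ∂_3 = (18 − 18) − 0 = 0, and there is no ∂_3, so H_2 ≅ 0.

Hence the Betti numbers are b_0 = 1, b_1 = 1, b_2 = 0.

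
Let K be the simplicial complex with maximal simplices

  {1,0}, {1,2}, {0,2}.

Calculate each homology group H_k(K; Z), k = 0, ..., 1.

H_0 = Z,  H_1 = Z.

We work with the vertex ordering 0 < 1 < 2. The simplices of K, each written with vertices in increasing order, are:

  0-simplices (3): [0], [1], [2]
  1-simplices (3): [0,1], [0,2], [1,2]

Hence C_0 ≅ Z^3, C_1 ≅ Z^3.

The boundary map ∂_1: C_1 → C_0 sends each edge [p,q] (with p < q) to q − p.
The resulting 3×3 matrix has rank 2, and its Smith normal form has invariant factors (1,1).

Computing H_k = (kernel of ∂_k) / (image of ∂_{k+1}):

  H_0: rank C_0 − rank ∂_1 = 3 − 2 = 1, and the invariant factors of ∂_1 are all 1, so H_0 = Z.
  H_1: rank ker ∂_1 − rank ∂_2 = (3 − 2) − 0 = 1, and there is no ∂_2, so H_1 = Z.

(K is a triangulation of the circle S^1.)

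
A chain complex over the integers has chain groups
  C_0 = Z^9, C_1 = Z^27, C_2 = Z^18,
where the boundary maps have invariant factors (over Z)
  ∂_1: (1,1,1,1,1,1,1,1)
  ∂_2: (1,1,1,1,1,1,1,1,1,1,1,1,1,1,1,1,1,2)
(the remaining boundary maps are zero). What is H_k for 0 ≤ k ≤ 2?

H_0 = Z,  H_1 = Z ⊕ Z/2,  H_2 = 0.

H_0: b_0 = 9 − 0 − 8 = 1; torsion from ∂_1 factors > 1: none. So H_0 = Z.
H_1: b_1 = 27 − 8 − 18 = 1; torsion from ∂_2 factors > 1: [2]. So H_1 = Z ⊕ Z/2.
H_2: b_2 = 18 − 18 − 0 = 0; torsion from ∂_3 factors > 1: none. So H_2 = 0.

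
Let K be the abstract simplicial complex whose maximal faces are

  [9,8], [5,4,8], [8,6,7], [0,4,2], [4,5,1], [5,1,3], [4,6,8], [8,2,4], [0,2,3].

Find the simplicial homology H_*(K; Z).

H_0 = Z,  H_1 = Z,  H_2 = 0.

Fix the vertex order 0 < 1 < 2 < 3 < 4 < 5 < 6 < 7 < 8 < 9 and write every simplex with vertices in increasing order. Then dim K = 2 and the simplices of K are:

  0-simplices (10): [0], [1], [2], [3], [4], [5], [6], [7], [8], [9]
  1-simplices (18): [0,2], [0,3], [0,4], [1,3], [1,4], [1,5], [2,3], [2,4], [2,8], [3,5], [4,5], [4,6], [4,8], [5,8], [6,7], [6,8], [7,8], [8,9]
  2-simplices (8): [0,2,3], [0,2,4], [1,3,5], [1,4,5], [2,4,8], [4,5,8], [4,6,8], [6,7,8]

Hence C_0 ≅ Z^10, C_1 ≅ Z^18, C_2 ≅ Z^8.

The boundary map ∂_1: C_1 → C_0 maps an edge to its endpoints' difference, ∂[p,q] = q − p. For instance
  ∂[0,4] = [4] − [0].
The resulting 10×18 matrix has rank 9, and its Smith normal form has invariant factors (1,1,1,1,1,1,1,1,1).

∂_2: C_2 → C_1 maps a triangle to the signed sum of its edges. For instance
  ∂[0,2,4] = [2,4] − [0,4] + [0,2],
  ∂[6,7,8] = [7,8] − [6,8] + [6,7].
As a 18×8 matrix over Z this has rank 8, with invariant factors (1,1,1,1,1,1,1,1).

Computing H_k = (kernel of ∂_k) / (image of ∂_{k+1}):

  H_0: rank C_0 − rank ∂_1 = 10 − 9 = 1, and the invariant factors of ∂_1 are all 1, so H_0 ≅ Z.
  H_1: rank ker ∂_1 − rank ∂_2 = (18 − 9) − 8 = 1, and the invariant factors of ∂_2 are all 1, so H_1 ≅ Z.
  H_2: rank ker ∂_2 − rank ∂_3 = (8 − 8) − 0 = 0, and there is no ∂_3, so H_2 ≅ 0.

As a check, the Euler characteristic is 10 − 18 + 8 = 0, which agrees with 1 − 1 + 0 = 0.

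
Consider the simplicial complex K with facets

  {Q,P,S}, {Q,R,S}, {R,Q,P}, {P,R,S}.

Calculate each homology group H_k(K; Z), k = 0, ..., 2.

Fix the vertex order P < Q < R < S and write every simplex with vertices in increasing order. Then dim K = 2 and the simplices of K are:

  0-simplices (4): P, Q, R, S
  1-simplices (6): PQ, PR, PS, QR, QS, RS
  2-simplices (4): PQR, PQS, PRS, QRS

Hence C_0 ≅ Z^4, C_1 ≅ Z^6, C_2 ≅ Z^4.

The boundary map ∂_1: C_1 → C_0 is given by ∂[p,q] = [q] − [p].
This gives a 4×6 integer matrix of rank 3; reducing to Smith normal form yields diagonal entries (1,1,1).

Boundary ∂_2: C_2 → C_1 maps a triangle to the signed sum of its edges. For instance
  ∂PQS = QS − PS + PQ,
  ∂QRS = RS − QS + QR.
The 6×4 boundary matrix has rank 3 and Smith normal form diag(1,1,1).

Now H_k = ker ∂_k / im ∂_{k+1}, so:

  H_0: rank C_0 − rank ∂_1 = 4 − 3 = 1, and the invariant factors of ∂_1 are all 1, so H_0 = Z.
  H_1: rank ker ∂_1 − rank ∂_2 = (6 − 3) − 3 = 0, and the invariant factors of ∂_2 are all 1, so H_1 = 0.
  H_2: rank ker ∂_2 − rank ∂_3 = (4 − 3) − 0 = 1, and there is no ∂_3, so H_2 = Z.

As a check, the Euler characteristic is 4 − 6 + 4 = 2, which agrees with 1 − 0 + 1 = 2.
(K is a triangulation of the 2-sphere S^2.)

H_0 ≅ Z,  H_1 = 0,  H_2 ≅ Z.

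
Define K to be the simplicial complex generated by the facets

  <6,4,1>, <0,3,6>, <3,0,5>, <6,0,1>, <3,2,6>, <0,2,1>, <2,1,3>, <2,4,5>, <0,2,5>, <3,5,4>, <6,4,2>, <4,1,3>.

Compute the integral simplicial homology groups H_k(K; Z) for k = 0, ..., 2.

K has 7 vertices, 18 edges, 12 triangles.
rank ∂_0 = 0, rank ∂_1 = 6 ⇒ b_0 = 7 − 0 − 6 = 1; all invariant factors of ∂_1 are 1 so no torsion. So H_0 = Z.
rank ∂_1 = 6, rank ∂_2 = 12 ⇒ b_1 = 18 − 6 − 12 = 0; ∂_2 has invariant factor(s) [2] giving torsion. So H_1 = Z/2Z.
rank ∂_2 = 12, rank ∂_3 = 0 ⇒ b_2 = 12 − 12 − 0 = 0. So H_2 = 0.

H_0 ≅ Z,  H_1 ≅ Z/2Z,  H_2 = 0.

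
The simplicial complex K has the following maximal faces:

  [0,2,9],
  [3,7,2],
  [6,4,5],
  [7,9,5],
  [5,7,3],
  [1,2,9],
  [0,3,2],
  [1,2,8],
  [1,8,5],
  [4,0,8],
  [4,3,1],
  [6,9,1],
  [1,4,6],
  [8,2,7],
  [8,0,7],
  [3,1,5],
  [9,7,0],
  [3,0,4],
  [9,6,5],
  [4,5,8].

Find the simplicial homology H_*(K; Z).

Order the vertices as 0 < 1 < 2 < 3 < 4 < 5 < 6 < 7 < 8 < 9. Listing each simplex with vertices in this order, K has dimension 2 with simplices:

  0-simplices (10): [0], [1], [2], [3], [4], [5], [6], [7], [8], [9]
  1-simplices (30): (30 of them)
  2-simplices (20): (20 of them)

giving chain groups C_0 ≅ Z^10, C_1 ≅ Z^30, C_2 ≅ Z^20.

The boundary map ∂_1: C_1 → C_0 sends each edge [p,q] (with p < q) to q − p.
This gives a 10×30 integer matrix of rank 9; reducing to Smith normal form yields diagonal entries (1,1,1,1,1,1,1,1,1).

Boundary ∂_2: C_2 → C_1 maps a triangle to the signed sum of its edges. For instance
  ∂[0,3,4] = [3,4] − [0,4] + [0,3],
  ∂[3,5,7] = [5,7] − [3,7] + [3,5].
The resulting 30×20 matrix has rank 20, and its Smith normal form has invariant factors (1,1,1,1,1,1,1,1,1,1,1,1,1,1,1,1,1,1,1,2).

Now H_k = ker ∂_k / im ∂_{k+1}, so:

  H_0: rank C_0 − rank ∂_1 = 10 − 9 = 1, and the invariant factors of ∂_1 are all 1, so H_0 = Z.
  H_1: rank ker ∂_1 − rank ∂_2 = (30 − 9) − 20 = 1, and ∂_2 has invariant factor 2 > 1, so H_1 = Z ⊕ Z/2Z.
  H_2: rank ker ∂_2 − rank ∂_3 = (20 − 20) − 0 = 0, and there is no ∂_3, so H_2 = 0.

H_0 ≅ Z,  H_1 ≅ Z ⊕ Z/2Z,  H_2 = 0.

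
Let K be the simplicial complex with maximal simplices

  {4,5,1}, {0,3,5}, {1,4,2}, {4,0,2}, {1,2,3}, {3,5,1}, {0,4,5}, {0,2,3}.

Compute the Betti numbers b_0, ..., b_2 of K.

b_0 = 1, b_1 = 0, b_2 = 1.

Fix the vertex order 0 < 1 < 2 < 3 < 4 < 5 and write every simplex with vertices in increasing order. Then dim K = 2 and the simplices of K are:

  0-simplices (6): [0], [1], [2], [3], [4], [5]
  1-simplices (12): [0,2], [0,3], [0,4], [0,5], [1,2], [1,3], [1,4], [1,5], [2,3], [2,4], [3,5], [4,5]
  2-simplices (8): [0,2,3], [0,2,4], [0,3,5], [0,4,5], [1,2,3], [1,2,4], [1,3,5], [1,4,5]

Hence C_0 ≅ Z^6, C_1 ≅ Z^12, C_2 ≅ Z^8.

Boundary ∂_1: C_1 → C_0 maps an edge to its endpoints' difference, ∂[p,q] = q − p. For instance
  ∂[1,2] = [2] − [1].
As a 6×12 matrix over Z this has rank 5, with invariant factors (1,1,1,1,1).

∂_2: C_2 → C_1 acts by ∂[p,q,r] = [q,r] − [p,r] + [p,q]. For instance
  ∂[0,3,5] = [3,5] − [0,5] + [0,3],
  ∂[1,2,3] = [2,3] − [1,3] + [1,2].
As a 12×8 matrix over Z this has rank 7, with invariant factors (1,1,1,1,1,1,1).

Reading off H_k = ker ∂_k / im ∂_{k+1}:

  H_0: rank C_0 − rank ∂_1 = 6 − 5 = 1, and the invariant factors of ∂_1 are all 1, so H_0 = Z.
  H_1: rank ker ∂_1 − rank ∂_2 = (12 − 5) − 7 = 0, and the invariant factors of ∂_2 are all 1, so H_1 = 0.
  H_2: rank ker ∂_2 − rank ∂_3 = (8 − 7) − 0 = 1, and there is no ∂_3, so H_2 = Z.

Hence the Betti numbers are b_0 = 1, b_1 = 0, b_2 = 1.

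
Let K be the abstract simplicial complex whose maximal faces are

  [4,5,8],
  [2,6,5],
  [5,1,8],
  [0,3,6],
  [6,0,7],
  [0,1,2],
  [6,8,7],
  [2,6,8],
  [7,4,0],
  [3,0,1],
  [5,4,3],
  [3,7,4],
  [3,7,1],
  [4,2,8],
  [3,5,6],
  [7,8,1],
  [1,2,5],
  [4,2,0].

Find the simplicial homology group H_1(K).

H_1 = Z × Z/2.

Fix the vertex order 0 < 1 < 2 < 3 < 4 < 5 < 6 < 7 < 8 and write every simplex with vertices in increasing order. Then dim K = 2 and the simplices of K are:

  0-simplices (9): [0], [1], [2], [3], [4], [5], [6], [7], [8]
  1-simplices (27): (27 of them)
  2-simplices (18): [0,1,2], [0,1,3], [0,2,4], [0,3,6], [0,4,7], [0,6,7], [1,2,5], [1,3,7], [1,5,8], [1,7,8], [2,4,8], [2,5,6], [2,6,8], [3,4,5], [3,4,7], [3,5,6], [4,5,8], [6,7,8]

Hence C_0 ≅ Z^9, C_1 ≅ Z^27, C_2 ≅ Z^18.

Boundary ∂_1: C_1 → C_0 is given by ∂[p,q] = [q] − [p]. For instance
  ∂[1,7] = [7] − [1].
As a 9×27 matrix over Z this has rank 8, with invariant factors (1,1,1,1,1,1,1,1).

Boundary ∂_2: C_2 → C_1 acts by ∂[p,q,r] = [q,r] − [p,r] + [p,q]. For instance
  ∂[2,4,8] = [4,8] − [2,8] + [2,4],
  ∂[1,7,8] = [7,8] − [1,8] + [1,7].
As a 27×18 matrix over Z this has rank 18, with invariant factors (1,1,1,1,1,1,1,1,1,1,1,1,1,1,1,1,1,2).

From H_k ≅ ker(∂_k) / im(∂_{k+1}) we obtain:

  H_1: rank ker ∂_1 − rank ∂_2 = (27 − 8) − 18 = 1, and ∂_2 has invariant factor 2 > 1, so H_1 ≅ Z × Z/2.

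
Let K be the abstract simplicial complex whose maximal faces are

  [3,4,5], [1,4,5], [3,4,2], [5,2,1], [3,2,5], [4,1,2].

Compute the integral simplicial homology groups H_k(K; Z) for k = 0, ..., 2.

Fix the vertex order 1 < 2 < 3 < 4 < 5 and write every simplex with vertices in increasing order. Then dim K = 2 and the simplices of K are:

  0-simplices (5): [1], [2], [3], [4], [5]
  1-simplices (9): [1,2], [1,4], [1,5], [2,3], [2,4], [2,5], [3,4], [3,5], [4,5]
  2-simplices (6): [1,2,4], [1,2,5], [1,4,5], [2,3,4], [2,3,5], [3,4,5]

so the chain groups are C_0 ≅ Z^5, C_1 ≅ Z^9, C_2 ≅ Z^6.

Boundary ∂_1: C_1 → C_0 sends each edge [p,q] (with p < q) to q − p. For instance
  ∂[2,5] = [5] − [2].
As a 5×9 matrix over Z this has rank 4, with invariant factors (1,1,1,1).

Boundary ∂_2: C_2 → C_1 maps a triangle to the signed sum of its edges. For instance
  ∂[3,4,5] = [4,5] − [3,5] + [3,4],
  ∂[1,2,4] = [2,4] − [1,4] + [1,2].
The 9×6 boundary matrix has rank 5 and Smith normal form diag(1,1,1,1,1).

Now H_k = ker ∂_k / im ∂_{k+1}, so:

  H_0: rank C_0 − rank ∂_1 = 5 − 4 = 1, and the invariant factors of ∂_1 are all 1, so H_0 ≅ Z.
  H_1: rank ker ∂_1 − rank ∂_2 = (9 − 4) − 5 = 0, and the invariant factors of ∂_2 are all 1, so H_1 ≅ 0.
  H_2: rank ker ∂_2 − rank ∂_3 = (6 − 5) − 0 = 1, and there is no ∂_3, so H_2 ≅ Z.

H_0 ≅ Z,  H_1 = 0,  H_2 ≅ Z.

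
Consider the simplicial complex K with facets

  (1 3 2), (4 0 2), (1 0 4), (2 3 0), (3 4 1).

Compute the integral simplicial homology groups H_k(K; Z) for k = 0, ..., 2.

H_0 ≅ Z,  H_1 ≅ Z,  H_2 = 0.

Take the total order 0 < 1 < 2 < 3 < 4 on the vertex set. Then K (dimension 2) consists of the simplices:

  0-simplices (5): [0], [1], [2], [3], [4]
  1-simplices (10): [0,1], [0,2], [0,3], [0,4], [1,2], [1,3], [1,4], [2,3], [2,4], [3,4]
  2-simplices (5): [0,1,4], [0,2,3], [0,2,4], [1,2,3], [1,3,4]

Hence C_0 ≅ Z^5, C_1 ≅ Z^10, C_2 ≅ Z^5.

Boundary ∂_1: C_1 → C_0 maps an edge to its endpoints' difference, ∂[p,q] = q − p. For instance
  ∂[0,3] = [3] − [0].
This gives a 5×10 integer matrix of rank 4; reducing to Smith normal form yields diagonal entries (1,1,1,1).

Boundary ∂_2: C_2 → C_1 maps a triangle to the signed sum of its edges. For instance
  ∂[1,2,3] = [2,3] − [1,3] + [1,2],
  ∂[0,2,4] = [2,4] − [0,4] + [0,2].
This gives a 10×5 integer matrix of rank 5; reducing to Smith normal form yields diagonal entries (1,1,1,1,1).

Computing H_k = (kernel of ∂_k) / (image of ∂_{k+1}):

  H_0: rank C_0 − rank ∂_1 = 5 − 4 = 1, and the invariant factors of ∂_1 are all 1, so H_0 = Z.
  H_1: rank ker ∂_1 − rank ∂_2 = (10 − 4) − 5 = 1, and the invariant factors of ∂_2 are all 1, so H_1 = Z.
  H_2: rank ker ∂_2 − rank ∂_3 = (5 − 5) − 0 = 0, and there is no ∂_3, so H_2 = 0.

As a check, the Euler characteristic is 5 − 10 + 5 = 0, which agrees with 1 − 1 + 0 = 0.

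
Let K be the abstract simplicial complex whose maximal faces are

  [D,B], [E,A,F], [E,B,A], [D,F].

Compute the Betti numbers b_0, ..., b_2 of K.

We work with the vertex ordering A < B < D < E < F. The simplices of K, each written with vertices in increasing order, are:

  0-simplices (5): A, B, D, E, F
  1-simplices (7): AB, AE, AF, BD, BE, DF, EF
  2-simplices (2): ABE, AEF

giving chain groups C_0 ≅ Z^5, C_1 ≅ Z^7, C_2 ≅ Z^2.

Boundary ∂_1: C_1 → C_0 sends each edge [p,q] (with p < q) to q − p. For instance
  ∂BE = E − B.
This gives a 5×7 integer matrix of rank 4; reducing to Smith normal form yields diagonal entries (1,1,1,1).

∂_2: C_2 → C_1 maps a triangle to the signed sum of its edges. For instance
  ∂AEF = EF − AF + AE,
  ∂ABE = BE − AE + AB.
As a 7×2 matrix over Z this has rank 2, with invariant factors (1,1).

From H_k ≅ ker(∂_k) / im(∂_{k+1}) we obtain:

  H_0: rank C_0 − rank ∂_1 = 5 − 4 = 1, and the invariant factors of ∂_1 are all 1, so H_0 ≅ Z.
  H_1: rank ker ∂_1 − rank ∂_2 = (7 − 4) − 2 = 1, and the invariant factors of ∂_2 are all 1, so H_1 ≅ Z.
  H_2: rank ker ∂_2 − rank ∂_3 = (2 − 2) − 0 = 0, and there is no ∂_3, so H_2 ≅ 0.

As a check, the Euler characteristic is 5 − 7 + 2 = 0, which agrees with 1 − 1 + 0 = 0.

Hence the Betti numbers are b_0 = 1, b_1 = 1, b_2 = 0.

b_0 = 1, b_1 = 1, b_2 = 0.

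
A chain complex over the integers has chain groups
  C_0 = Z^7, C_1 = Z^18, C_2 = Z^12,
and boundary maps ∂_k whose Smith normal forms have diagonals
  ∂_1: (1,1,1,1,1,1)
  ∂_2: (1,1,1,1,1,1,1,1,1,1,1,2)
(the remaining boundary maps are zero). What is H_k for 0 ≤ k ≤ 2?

H_0 ≅ Z,  H_1 ≅ Z/2Z,  H_2 = 0.

H_0: b_0 = 7 − 0 − 6 = 1; torsion from ∂_1 factors > 1: none. So H_0 ≅ Z.
H_1: b_1 = 18 − 6 − 12 = 0; torsion from ∂_2 factors > 1: [2]. So H_1 ≅ Z/2Z.
H_2: b_2 = 12 − 12 − 0 = 0; torsion from ∂_3 factors > 1: none. So H_2 ≅ 0.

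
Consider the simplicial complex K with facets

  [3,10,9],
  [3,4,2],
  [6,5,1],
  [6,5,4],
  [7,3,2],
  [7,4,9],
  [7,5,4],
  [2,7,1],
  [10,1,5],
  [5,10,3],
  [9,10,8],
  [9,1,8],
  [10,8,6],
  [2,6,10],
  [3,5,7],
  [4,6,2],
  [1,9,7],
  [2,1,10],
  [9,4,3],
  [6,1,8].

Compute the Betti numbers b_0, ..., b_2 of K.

We work with the vertex ordering 1 < 2 < 3 < 4 < 5 < 6 < 7 < 8 < 9 < 10. The simplices of K, each written with vertices in increasing order, are:

  0-simplices (10): [1], [2], [3], [4], [5], [6], [7], [8], [9], [10]
  1-simplices (30): (30 of them)
  2-simplices (20): (20 of them)

Hence C_0 ≅ Z^10, C_1 ≅ Z^30, C_2 ≅ Z^20.

Boundary ∂_1: C_1 → C_0 maps an edge to its endpoints' difference, ∂[p,q] = q − p. For instance
  ∂[5,6] = [6] − [5].
This gives a 10×30 integer matrix of rank 9; reducing to Smith normal form yields diagonal entries (1,1,1,1,1,1,1,1,1).

∂_2: C_2 → C_1 sends each 2-simplex [p,q,r] to [q,r] − [p,r] + [p,q]. For instance
  ∂[2,3,4] = [3,4] − [2,4] + [2,3],
  ∂[2,6,10] = [6,10] − [2,10] + [2,6].
This gives a 30×20 integer matrix of rank 20; reducing to Smith normal form yields diagonal entries (1,1,1,1,1,1,1,1,1,1,1,1,1,1,1,1,1,1,1,2).

Reading off H_k = ker ∂_k / im ∂_{k+1}:

  H_0: rank C_0 − rank ∂_1 = 10 − 9 = 1, and the invariant factors of ∂_1 are all 1, so H_0 ≅ Z.
  H_1: rank ker ∂_1 − rank ∂_2 = (30 − 9) − 20 = 1, and ∂_2 has invariant factor 2 > 1, so H_1 ≅ Z ⊕ Z/2Z.
  H_2: rank ker ∂_2 − rank ∂_3 = (20 − 20) − 0 = 0, and there is no ∂_3, so H_2 ≅ 0.

Hence the Betti numbers are b_0 = 1, b_1 = 1, b_2 = 0.

b_0 = 1, b_1 = 1, b_2 = 0.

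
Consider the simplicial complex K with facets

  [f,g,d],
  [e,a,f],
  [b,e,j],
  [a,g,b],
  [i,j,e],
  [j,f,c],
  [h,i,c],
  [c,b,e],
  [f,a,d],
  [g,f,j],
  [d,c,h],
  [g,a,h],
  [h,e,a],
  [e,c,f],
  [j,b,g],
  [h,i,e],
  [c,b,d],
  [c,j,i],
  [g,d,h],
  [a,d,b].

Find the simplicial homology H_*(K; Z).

K has 10 vertices, 30 edges, 20 triangles.
rank ∂_0 = 0, rank ∂_1 = 9 ⇒ b_0 = 10 − 0 − 9 = 1; all invariant factors of ∂_1 are 1 so no torsion. So H_0 = Z.
rank ∂_1 = 9, rank ∂_2 = 20 ⇒ b_1 = 30 − 9 − 20 = 1; ∂_2 has invariant factor(s) [2] giving torsion. So H_1 = Z ⊕ Z/2.
rank ∂_2 = 20, rank ∂_3 = 0 ⇒ b_2 = 20 − 20 − 0 = 0. So H_2 = 0.

H_0 ≅ Z,  H_1 ≅ Z ⊕ Z/2,  H_2 = 0.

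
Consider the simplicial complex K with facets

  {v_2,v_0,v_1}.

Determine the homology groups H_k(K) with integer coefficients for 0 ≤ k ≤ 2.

H_0 = Z,  H_1 = 0,  H_2 = 0.

Fix the vertex order v_0 < v_1 < v_2 and write every simplex with vertices in increasing order. Then dim K = 2 and the simplices of K are:

  0-simplices (3): [v_0], [v_1], [v_2]
  1-simplices (3): [v_0,v_1], [v_0,v_2], [v_1,v_2]
  2-simplices (1): [v_0,v_1,v_2]

giving chain groups C_0 ≅ Z^3, C_1 ≅ Z^3, C_2 ≅ Z^1.

Boundary ∂_1: C_1 → C_0 maps an edge to its endpoints' difference, ∂[p,q] = q − p. For instance
  ∂[v_0,v_2] = [v_2] − [v_0].
The resulting 3×3 matrix has rank 2, and its Smith normal form has invariant factors (1,1).

Boundary ∂_2: C_2 → C_1 acts by ∂[p,q,r] = [q,r] − [p,r] + [p,q]. For instance
  ∂[v_0,v_1,v_2] = [v_1,v_2] − [v_0,v_2] + [v_0,v_1].
The resulting 3×1 matrix has rank 1, and its Smith normal form has invariant factors (1).

Now H_k = ker ∂_k / im ∂_{k+1}, so:

  H_0: rank C_0 − rank ∂_1 = 3 − 2 = 1, and the invariant factors of ∂_1 are all 1, so H_0 ≅ Z.
  H_1: rank ker ∂_1 − rank ∂_2 = (3 − 2) − 1 = 0, and the invariant factors of ∂_2 are all 1, so H_1 ≅ 0.
  H_2: rank ker ∂_2 − rank ∂_3 = (1 − 1) − 0 = 0, and there is no ∂_3, so H_2 ≅ 0.

As a check, the Euler characteristic is 3 − 3 + 1 = 1, which agrees with 1 − 0 + 0 = 1.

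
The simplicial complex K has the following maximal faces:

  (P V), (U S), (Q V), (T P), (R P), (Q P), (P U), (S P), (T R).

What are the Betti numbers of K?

K has 7 vertices, 9 edges.
rank ∂_0 = 0, rank ∂_1 = 6 ⇒ b_0 = 7 − 0 − 6 = 1; all invariant factors of ∂_1 are 1 so no torsion. So H_0 ≅ Z.
rank ∂_1 = 6, rank ∂_2 = 0 ⇒ b_1 = 9 − 6 − 0 = 3. So H_1 ≅ Z^3.

b_0 = 1, b_1 = 3.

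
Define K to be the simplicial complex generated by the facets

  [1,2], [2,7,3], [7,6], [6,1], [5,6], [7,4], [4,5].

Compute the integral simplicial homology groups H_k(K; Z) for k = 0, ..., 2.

Fix the vertex order 1 < 2 < 3 < 4 < 5 < 6 < 7 and write every simplex with vertices in increasing order. Then dim K = 2 and the simplices of K are:

  0-simplices (7): [1], [2], [3], [4], [5], [6], [7]
  1-simplices (9): [1,2], [1,6], [2,3], [2,7], [3,7], [4,5], [4,7], [5,6], [6,7]
  2-simplices (1): [2,3,7]

giving chain groups C_0 ≅ Z^7, C_1 ≅ Z^9, C_2 ≅ Z^1.

∂_1: C_1 → C_0 is given by ∂[p,q] = [q] − [p].
The resulting 7×9 matrix has rank 6, and its Smith normal form has invariant factors (1,1,1,1,1,1).

∂_2: C_2 → C_1 acts by ∂[p,q,r] = [q,r] − [p,r] + [p,q]. For instance
  ∂[2,3,7] = [3,7] − [2,7] + [2,3].
The resulting 9×1 matrix has rank 1, and its Smith normal form has invariant factors (1).

Reading off H_k = ker ∂_k / im ∂_{k+1}:

  H_0: rank C_0 − rank ∂_1 = 7 − 6 = 1, and the invariant factors of ∂_1 are all 1, so H_0 = Z.
  H_1: rank ker ∂_1 − rank ∂_2 = (9 − 6) − 1 = 2, and the invariant factors of ∂_2 are all 1, so H_1 = Z^2.
  H_2: rank ker ∂_2 − rank ∂_3 = (1 − 1) − 0 = 0, and there is no ∂_3, so H_2 = 0.

H_0 = Z,  H_1 = Z^2,  H_2 = 0.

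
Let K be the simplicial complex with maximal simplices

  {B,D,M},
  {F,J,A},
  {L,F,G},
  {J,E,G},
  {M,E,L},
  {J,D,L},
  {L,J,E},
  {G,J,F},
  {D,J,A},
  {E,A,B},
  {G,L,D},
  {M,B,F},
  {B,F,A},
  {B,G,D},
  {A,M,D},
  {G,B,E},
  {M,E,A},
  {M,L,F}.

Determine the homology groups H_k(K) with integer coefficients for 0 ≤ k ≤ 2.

Take the total order A < B < D < E < F < G < J < L < M on the vertex set. Then K (dimension 2) consists of the simplices:

  0-simplices (9): A, B, D, E, F, G, J, L, M
  1-simplices (27): AB, AD, AE, AF, AJ, AM, BD, BE, BF, BG, BM, DG, DJ, DL, DM, EG, EJ, EL, EM, FG, FJ, FL, FM, GJ, GL, JL, LM
  2-simplices (18): ABE, ABF, ADJ, ADM, AEM, AFJ, BDG, BDM, BEG, BFM, DGL, DJL, EGJ, EJL, ELM, FGJ, FGL, FLM

Hence C_0 ≅ Z^9, C_1 ≅ Z^27, C_2 ≅ Z^18.

The boundary map ∂_1: C_1 → C_0 maps an edge to its endpoints' difference, ∂[p,q] = q − p. For instance
  ∂AE = E − A.
The 9×27 boundary matrix has rank 8 and Smith normal form diag(1,1,1,1,1,1,1,1).

The boundary map ∂_2: C_2 → C_1 sends each 2-simplex [p,q,r] to [q,r] − [p,r] + [p,q]. For instance
  ∂EJL = JL − EL + EJ,
  ∂BEG = EG − BG + BE.
As a 27×18 matrix over Z this has rank 18, with invariant factors (1,1,1,1,1,1,1,1,1,1,1,1,1,1,1,1,1,2).

Now H_k = ker ∂_k / im ∂_{k+1}, so:

  H_0: rank C_0 − rank ∂_1 = 9 − 8 = 1, and the invariant factors of ∂_1 are all 1, so H_0 ≅ Z.
  H_1: rank ker ∂_1 − rank ∂_2 = (27 − 8) − 18 = 1, and ∂_2 has invariant factor 2 > 1, so H_1 ≅ Z ⊕ Z/2.
  H_2: rank ker ∂_2 − rank ∂_3 = (18 − 18) − 0 = 0, and there is no ∂_3, so H_2 ≅ 0.

As a check, the Euler characteristic is 9 − 27 + 18 = 0, which agrees with 1 − 1 + 0 = 0.

H_0 = Z,  H_1 = Z ⊕ Z/2,  H_2 = 0.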